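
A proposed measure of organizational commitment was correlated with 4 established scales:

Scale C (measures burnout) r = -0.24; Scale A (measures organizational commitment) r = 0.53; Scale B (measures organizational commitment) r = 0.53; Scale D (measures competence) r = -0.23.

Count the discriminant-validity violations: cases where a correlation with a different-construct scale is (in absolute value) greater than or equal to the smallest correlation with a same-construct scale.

Convergent (same construct = organizational commitment): Scale A, Scale B.
Smallest convergent = 0.53. Discriminant |r|: 0.24, 0.23; count ≥ 0.53 → 0.

0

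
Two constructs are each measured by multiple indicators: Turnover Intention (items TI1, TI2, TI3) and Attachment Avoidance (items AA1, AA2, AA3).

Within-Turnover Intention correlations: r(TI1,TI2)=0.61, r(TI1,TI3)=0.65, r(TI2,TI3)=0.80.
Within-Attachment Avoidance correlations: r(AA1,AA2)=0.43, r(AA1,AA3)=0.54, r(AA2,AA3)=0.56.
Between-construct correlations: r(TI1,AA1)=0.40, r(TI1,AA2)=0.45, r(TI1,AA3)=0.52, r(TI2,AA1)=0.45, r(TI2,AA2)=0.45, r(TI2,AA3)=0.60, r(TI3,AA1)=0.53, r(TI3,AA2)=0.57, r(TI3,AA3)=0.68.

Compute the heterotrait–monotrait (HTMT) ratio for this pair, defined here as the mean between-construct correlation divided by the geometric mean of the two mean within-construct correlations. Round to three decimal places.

0.873

Between-construct mean = 4.65/9 = 0.5167.
Mean within-TI = 2.06/3 = 0.6867; mean within-AA = 1.53/3 = 0.5100.
Geometric mean = √(0.6867 × 0.5100) = 0.5918.
HTMT = 0.5167 / 0.5918 = 0.873.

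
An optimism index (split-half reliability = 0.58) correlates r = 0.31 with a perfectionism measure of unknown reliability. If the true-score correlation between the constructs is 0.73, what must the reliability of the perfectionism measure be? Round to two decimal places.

0.31

r_true = r_obs / √(r_xx · r_yy) ⇒ 0.73 = 0.31 / √(0.58 · r_yy).
√(0.58 · r_yy) = 0.31 / 0.73 = 0.4247; 0.58 · r_yy = 0.1804; r_yy = 0.1804 / 0.58 ≈ 0.31.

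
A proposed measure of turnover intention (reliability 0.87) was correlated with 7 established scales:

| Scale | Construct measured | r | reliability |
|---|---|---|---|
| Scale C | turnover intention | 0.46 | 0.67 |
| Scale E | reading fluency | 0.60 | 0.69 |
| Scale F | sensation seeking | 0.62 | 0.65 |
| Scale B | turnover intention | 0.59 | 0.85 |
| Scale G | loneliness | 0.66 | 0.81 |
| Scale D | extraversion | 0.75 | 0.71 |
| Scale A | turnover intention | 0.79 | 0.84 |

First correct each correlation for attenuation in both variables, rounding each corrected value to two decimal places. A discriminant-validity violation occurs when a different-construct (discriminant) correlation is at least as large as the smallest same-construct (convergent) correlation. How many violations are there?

4

Disattenuated r (r / √(r_scale · r_new)):
  Scale C (conv): 0.46 / √(0.67·0.87) = 0.60
  Scale E (disc): 0.60 / √(0.69·0.87) = 0.77
  Scale F (disc): 0.62 / √(0.65·0.87) = 0.82
  Scale B (conv): 0.59 / √(0.85·0.87) = 0.69
  Scale G (disc): 0.66 / √(0.81·0.87) = 0.79
  Scale D (disc): 0.75 / √(0.71·0.87) = 0.95
  Scale A (conv): 0.79 / √(0.84·0.87) = 0.92
Smallest convergent = 0.60. Discriminant values: 0.77, 0.82, 0.79, 0.95; count ≥ 0.60 → 4.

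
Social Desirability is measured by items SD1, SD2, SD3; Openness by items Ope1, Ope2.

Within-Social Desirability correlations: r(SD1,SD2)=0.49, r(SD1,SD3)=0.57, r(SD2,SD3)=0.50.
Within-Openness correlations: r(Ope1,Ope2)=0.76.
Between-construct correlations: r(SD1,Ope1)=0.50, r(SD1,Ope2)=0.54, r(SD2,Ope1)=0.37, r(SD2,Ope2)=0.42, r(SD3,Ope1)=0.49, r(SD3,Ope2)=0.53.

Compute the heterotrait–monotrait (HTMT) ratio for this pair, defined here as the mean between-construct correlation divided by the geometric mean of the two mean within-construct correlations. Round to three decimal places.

0.756

Between-construct mean = 2.85/6 = 0.4750.
Mean within-SD = 1.56/3 = 0.5200; mean within-Ope = 0.76/1 = 0.7600.
Geometric mean = √(0.5200 × 0.7600) = 0.6286.
HTMT = 0.4750 / 0.6286 = 0.756.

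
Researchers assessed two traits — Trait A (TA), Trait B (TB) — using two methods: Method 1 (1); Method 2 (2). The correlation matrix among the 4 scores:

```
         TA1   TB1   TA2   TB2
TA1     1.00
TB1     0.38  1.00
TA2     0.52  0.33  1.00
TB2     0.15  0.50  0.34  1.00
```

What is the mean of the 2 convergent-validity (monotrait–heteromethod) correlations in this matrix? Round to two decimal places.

Convergent values: 0.52, 0.50; mean = 1.02/2 = 0.51.

0.51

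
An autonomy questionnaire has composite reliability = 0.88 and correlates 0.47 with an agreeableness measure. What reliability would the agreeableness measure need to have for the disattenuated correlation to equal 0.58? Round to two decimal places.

r_true = r_obs / √(r_xx · r_yy) ⇒ 0.58 = 0.47 / √(0.88 · r_yy).
√(0.88 · r_yy) = 0.47 / 0.58 = 0.8103; 0.88 · r_yy = 0.6566; r_yy = 0.6566 / 0.88 ≈ 0.75.

0.75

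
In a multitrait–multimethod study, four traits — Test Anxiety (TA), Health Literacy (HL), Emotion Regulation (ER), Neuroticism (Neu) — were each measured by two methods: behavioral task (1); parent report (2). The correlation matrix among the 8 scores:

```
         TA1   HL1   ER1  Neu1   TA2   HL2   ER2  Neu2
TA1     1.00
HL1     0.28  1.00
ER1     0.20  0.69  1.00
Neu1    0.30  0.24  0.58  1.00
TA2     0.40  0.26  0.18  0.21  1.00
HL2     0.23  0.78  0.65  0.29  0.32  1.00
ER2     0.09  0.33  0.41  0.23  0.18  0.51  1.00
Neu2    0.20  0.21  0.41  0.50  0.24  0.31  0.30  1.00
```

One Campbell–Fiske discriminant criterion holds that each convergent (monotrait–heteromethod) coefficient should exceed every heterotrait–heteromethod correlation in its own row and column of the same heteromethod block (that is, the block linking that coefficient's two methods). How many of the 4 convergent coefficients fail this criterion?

1

Convergent coefficients and their comparison sets:
TA (methods 1·2): 0.40 vs {0.23, 0.26, 0.09, 0.18, 0.20, 0.21} → pass.
HL (methods 1·2): 0.78 vs {0.26, 0.23, 0.33, 0.65, 0.21, 0.29} → pass.
ER (methods 1·2): 0.41 vs {0.18, 0.09, 0.65, 0.33, 0.41, 0.23} → fail.
Neu (methods 1·2): 0.50 vs {0.21, 0.20, 0.29, 0.21, 0.23, 0.41} → pass.
1 of 4 fail.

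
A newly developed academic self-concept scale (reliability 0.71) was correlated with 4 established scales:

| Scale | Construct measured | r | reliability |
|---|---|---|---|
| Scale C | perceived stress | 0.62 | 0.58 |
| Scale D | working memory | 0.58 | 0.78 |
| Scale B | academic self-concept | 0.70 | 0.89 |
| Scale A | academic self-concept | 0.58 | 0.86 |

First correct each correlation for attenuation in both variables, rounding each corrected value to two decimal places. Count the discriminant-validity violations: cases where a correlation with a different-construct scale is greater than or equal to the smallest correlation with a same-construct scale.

Disattenuated r (r / √(r_scale · r_new)):
  Scale C (disc): 0.62 / √(0.58·0.71) = 0.97
  Scale D (disc): 0.58 / √(0.78·0.71) = 0.78
  Scale B (conv): 0.70 / √(0.89·0.71) = 0.88
  Scale A (conv): 0.58 / √(0.86·0.71) = 0.74
Smallest convergent = 0.74. Discriminant values: 0.97, 0.78; count ≥ 0.74 → 2.

2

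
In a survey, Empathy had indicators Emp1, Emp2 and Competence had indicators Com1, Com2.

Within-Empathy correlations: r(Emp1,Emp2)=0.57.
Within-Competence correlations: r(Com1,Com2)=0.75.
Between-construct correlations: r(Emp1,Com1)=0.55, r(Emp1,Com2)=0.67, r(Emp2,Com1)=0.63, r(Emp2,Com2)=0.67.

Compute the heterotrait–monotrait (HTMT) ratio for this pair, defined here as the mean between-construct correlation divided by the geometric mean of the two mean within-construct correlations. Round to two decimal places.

0.96

Mean heterotrait r = 2.52/4 = 0.6300.
Mean within-Emp = 0.57/1 = 0.5700; mean within-Com = 0.75/1 = 0.7500.
Geometric mean = √(0.5700 × 0.7500) = 0.6538.
HTMT = 0.6300 / 0.6538 = 0.96.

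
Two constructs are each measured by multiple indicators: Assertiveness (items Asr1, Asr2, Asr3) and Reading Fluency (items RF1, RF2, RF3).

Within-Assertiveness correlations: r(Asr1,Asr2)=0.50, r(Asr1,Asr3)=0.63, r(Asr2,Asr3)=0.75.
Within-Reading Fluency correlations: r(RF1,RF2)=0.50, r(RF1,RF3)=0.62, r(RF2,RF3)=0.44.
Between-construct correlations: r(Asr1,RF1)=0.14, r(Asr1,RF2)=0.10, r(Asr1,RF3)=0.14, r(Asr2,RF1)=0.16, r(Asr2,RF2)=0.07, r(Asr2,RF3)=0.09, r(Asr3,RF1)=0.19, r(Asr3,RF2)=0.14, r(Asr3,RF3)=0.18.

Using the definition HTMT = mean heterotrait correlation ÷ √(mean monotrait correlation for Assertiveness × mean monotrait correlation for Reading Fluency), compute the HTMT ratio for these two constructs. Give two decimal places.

Between-construct mean = 1.21/9 = 0.1344.
Mean within-Asr = 1.88/3 = 0.6267; mean within-RF = 1.56/3 = 0.5200.
Geometric mean = √(0.6267 × 0.5200) = 0.5709.
HTMT = 0.1344 / 0.5709 = 0.24.

0.24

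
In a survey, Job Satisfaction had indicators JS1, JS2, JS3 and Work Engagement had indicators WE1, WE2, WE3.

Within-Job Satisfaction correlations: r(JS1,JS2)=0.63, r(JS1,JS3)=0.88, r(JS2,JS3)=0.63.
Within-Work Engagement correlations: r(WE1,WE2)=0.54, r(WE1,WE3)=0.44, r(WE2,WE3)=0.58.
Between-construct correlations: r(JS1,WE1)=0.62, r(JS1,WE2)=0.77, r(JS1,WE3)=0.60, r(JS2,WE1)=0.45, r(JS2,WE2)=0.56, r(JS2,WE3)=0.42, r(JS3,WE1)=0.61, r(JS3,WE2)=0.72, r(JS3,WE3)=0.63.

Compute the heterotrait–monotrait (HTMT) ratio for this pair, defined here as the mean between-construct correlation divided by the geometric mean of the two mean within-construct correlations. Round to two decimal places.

0.98

Between-construct mean = 5.38/9 = 0.5978.
Mean within-JS = 2.14/3 = 0.7133; mean within-WE = 1.56/3 = 0.5200.
Geometric mean = √(0.7133 × 0.5200) = 0.6090.
HTMT = 0.5978 / 0.6090 = 0.98.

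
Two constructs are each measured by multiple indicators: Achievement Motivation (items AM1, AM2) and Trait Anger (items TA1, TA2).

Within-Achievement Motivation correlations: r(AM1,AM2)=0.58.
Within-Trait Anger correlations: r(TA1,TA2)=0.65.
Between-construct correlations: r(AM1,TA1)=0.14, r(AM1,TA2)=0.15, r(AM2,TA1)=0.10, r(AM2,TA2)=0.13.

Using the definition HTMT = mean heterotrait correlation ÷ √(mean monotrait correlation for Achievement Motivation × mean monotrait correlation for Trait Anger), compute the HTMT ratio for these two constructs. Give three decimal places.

0.212

Mean between = 0.52/4 = 0.1300.
Mean within-AM = 0.58/1 = 0.5800; mean within-TA = 0.65/1 = 0.6500.
Geometric mean = √(0.5800 × 0.6500) = 0.6140.
HTMT = 0.1300 / 0.6140 = 0.212.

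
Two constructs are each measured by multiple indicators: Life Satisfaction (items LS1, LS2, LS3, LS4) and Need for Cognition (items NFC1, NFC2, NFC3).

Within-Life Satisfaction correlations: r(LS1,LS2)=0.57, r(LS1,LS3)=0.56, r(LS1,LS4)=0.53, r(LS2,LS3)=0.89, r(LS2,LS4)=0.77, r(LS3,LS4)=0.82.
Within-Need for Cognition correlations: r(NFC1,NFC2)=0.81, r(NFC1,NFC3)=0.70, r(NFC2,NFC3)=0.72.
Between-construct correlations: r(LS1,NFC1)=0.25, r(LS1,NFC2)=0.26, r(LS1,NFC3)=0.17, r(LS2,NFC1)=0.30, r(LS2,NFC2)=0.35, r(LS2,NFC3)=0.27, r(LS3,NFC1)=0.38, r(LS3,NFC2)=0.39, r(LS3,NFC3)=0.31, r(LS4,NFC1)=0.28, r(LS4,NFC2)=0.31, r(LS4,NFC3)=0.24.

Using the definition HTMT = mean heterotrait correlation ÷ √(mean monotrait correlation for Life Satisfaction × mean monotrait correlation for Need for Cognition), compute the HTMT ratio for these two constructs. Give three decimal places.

0.408

Between-construct mean = 3.51/12 = 0.2925.
Mean within-LS = 4.14/6 = 0.6900; mean within-NFC = 2.23/3 = 0.7433.
Geometric mean = √(0.6900 × 0.7433) = 0.7162.
HTMT = 0.2925 / 0.7162 = 0.408.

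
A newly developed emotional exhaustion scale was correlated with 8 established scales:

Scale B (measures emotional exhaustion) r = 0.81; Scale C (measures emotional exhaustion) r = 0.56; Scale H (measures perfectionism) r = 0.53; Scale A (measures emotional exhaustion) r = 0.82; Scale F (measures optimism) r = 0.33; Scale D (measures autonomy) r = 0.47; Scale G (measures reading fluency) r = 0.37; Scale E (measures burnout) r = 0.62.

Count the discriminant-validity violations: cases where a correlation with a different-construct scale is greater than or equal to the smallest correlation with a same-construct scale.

1

Convergent (same construct = emotional exhaustion): Scale B, Scale C, Scale A.
Smallest convergent = 0.56. Discriminant values: 0.53, 0.33, 0.47, 0.37, 0.62; count ≥ 0.56 → 1.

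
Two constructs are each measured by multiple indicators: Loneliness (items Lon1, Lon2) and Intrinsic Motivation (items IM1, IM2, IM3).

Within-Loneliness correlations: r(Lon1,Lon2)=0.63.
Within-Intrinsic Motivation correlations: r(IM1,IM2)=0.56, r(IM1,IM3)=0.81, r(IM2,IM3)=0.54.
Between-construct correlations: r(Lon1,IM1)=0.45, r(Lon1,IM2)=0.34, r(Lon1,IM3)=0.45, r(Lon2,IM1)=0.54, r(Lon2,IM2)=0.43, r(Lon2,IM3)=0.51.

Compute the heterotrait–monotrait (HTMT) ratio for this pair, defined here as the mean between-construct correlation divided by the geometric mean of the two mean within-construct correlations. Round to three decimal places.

Between-construct mean = 2.72/6 = 0.4533.
Mean within-Lon = 0.63/1 = 0.6300; mean within-IM = 1.91/3 = 0.6367.
Geometric mean = √(0.6300 × 0.6367) = 0.6333.
HTMT = 0.4533 / 0.6333 = 0.716.

0.716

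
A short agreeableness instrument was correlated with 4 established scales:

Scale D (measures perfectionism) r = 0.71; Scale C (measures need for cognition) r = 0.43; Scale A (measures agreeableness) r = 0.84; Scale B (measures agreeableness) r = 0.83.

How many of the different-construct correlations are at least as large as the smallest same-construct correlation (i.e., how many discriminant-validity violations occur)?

Convergent (same construct = agreeableness): Scale A, Scale B.
Smallest convergent = 0.83. Discriminant values: 0.71, 0.43; count ≥ 0.83 → 0.

0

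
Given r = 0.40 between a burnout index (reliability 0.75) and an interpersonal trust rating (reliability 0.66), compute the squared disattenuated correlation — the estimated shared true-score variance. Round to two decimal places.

0.32

Disattenuated r = 0.40 / √(0.75 × 0.66) = 0.40 / 0.7036 = 0.5685.
Shared true-score variance = 0.5685² = 0.3232 ≈ 0.32.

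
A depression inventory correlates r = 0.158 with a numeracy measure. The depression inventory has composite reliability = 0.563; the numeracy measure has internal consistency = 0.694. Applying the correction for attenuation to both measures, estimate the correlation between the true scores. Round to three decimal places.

r_true = r_obs / √(r_xx · r_yy) = 0.158 / √(0.563 × 0.694) = 0.158 / √0.390722 = 0.158 / 0.6251 ≈ 0.253.

0.253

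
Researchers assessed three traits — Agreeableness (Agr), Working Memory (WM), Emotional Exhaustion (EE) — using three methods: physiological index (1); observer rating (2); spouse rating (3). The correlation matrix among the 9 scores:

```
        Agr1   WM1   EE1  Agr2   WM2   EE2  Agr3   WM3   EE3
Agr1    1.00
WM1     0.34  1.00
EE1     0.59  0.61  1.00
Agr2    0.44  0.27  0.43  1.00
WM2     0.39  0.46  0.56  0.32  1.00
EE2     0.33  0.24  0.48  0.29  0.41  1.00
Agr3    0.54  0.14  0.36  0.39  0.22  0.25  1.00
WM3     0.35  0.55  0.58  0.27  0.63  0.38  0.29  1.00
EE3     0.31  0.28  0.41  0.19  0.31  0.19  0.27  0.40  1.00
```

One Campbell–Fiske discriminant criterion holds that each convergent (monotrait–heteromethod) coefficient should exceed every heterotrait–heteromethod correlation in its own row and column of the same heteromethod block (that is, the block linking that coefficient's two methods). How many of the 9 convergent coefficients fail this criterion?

5

Checking each validity diagonal entry against its comparison values:
Agr (methods 1·2): 0.44 vs {0.39, 0.27, 0.33, 0.43} → pass.
Agr (methods 1·3): 0.54 vs {0.35, 0.14, 0.31, 0.36} → pass.
Agr (methods 2·3): 0.39 vs {0.27, 0.22, 0.19, 0.25} → pass.
WM (methods 1·2): 0.46 vs {0.27, 0.39, 0.24, 0.56} → fail.
WM (methods 1·3): 0.55 vs {0.14, 0.35, 0.28, 0.58} → fail.
WM (methods 2·3): 0.63 vs {0.22, 0.27, 0.31, 0.38} → pass.
EE (methods 1·2): 0.48 vs {0.43, 0.33, 0.56, 0.24} → fail.
EE (methods 1·3): 0.41 vs {0.36, 0.31, 0.58, 0.28} → fail.
EE (methods 2·3): 0.19 vs {0.25, 0.19, 0.38, 0.31} → fail.
5 of 9 fail.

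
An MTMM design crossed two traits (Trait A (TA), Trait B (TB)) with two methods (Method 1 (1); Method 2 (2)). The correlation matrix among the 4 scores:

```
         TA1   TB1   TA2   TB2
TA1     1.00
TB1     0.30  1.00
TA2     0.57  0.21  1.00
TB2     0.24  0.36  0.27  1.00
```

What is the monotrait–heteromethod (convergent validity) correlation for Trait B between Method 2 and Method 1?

0.36

Same trait (TB), different methods: r(TB2, TB1) = 0.36.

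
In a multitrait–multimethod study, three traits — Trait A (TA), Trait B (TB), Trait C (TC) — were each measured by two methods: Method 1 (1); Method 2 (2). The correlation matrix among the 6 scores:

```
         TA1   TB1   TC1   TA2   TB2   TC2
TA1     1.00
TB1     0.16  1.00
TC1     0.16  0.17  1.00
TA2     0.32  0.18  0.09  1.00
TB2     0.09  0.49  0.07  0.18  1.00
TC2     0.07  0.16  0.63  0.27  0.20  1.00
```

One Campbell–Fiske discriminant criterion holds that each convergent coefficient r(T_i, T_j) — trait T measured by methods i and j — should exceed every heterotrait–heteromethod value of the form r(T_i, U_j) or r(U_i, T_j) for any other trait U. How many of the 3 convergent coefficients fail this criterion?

Checking each validity diagonal entry against its comparison values:
TA (methods 1·2): 0.32 vs {0.09, 0.18, 0.07, 0.09} → pass.
TB (methods 1·2): 0.49 vs {0.18, 0.09, 0.16, 0.07} → pass.
TC (methods 1·2): 0.63 vs {0.09, 0.07, 0.07, 0.16} → pass.
0 of 3 fail.

0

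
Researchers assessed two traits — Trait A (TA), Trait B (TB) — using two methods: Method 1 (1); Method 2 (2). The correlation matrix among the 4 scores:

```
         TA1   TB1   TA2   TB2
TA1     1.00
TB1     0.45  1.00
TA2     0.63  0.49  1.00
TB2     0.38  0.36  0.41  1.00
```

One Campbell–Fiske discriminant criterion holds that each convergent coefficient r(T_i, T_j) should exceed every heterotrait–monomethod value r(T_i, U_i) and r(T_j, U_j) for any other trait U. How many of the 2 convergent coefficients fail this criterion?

Convergent coefficients and their comparison sets:
TA (methods 1·2): 0.63 vs {0.45, 0.41} → pass.
TB (methods 1·2): 0.36 vs {0.45, 0.41} → fail.
1 of 2 fail.

1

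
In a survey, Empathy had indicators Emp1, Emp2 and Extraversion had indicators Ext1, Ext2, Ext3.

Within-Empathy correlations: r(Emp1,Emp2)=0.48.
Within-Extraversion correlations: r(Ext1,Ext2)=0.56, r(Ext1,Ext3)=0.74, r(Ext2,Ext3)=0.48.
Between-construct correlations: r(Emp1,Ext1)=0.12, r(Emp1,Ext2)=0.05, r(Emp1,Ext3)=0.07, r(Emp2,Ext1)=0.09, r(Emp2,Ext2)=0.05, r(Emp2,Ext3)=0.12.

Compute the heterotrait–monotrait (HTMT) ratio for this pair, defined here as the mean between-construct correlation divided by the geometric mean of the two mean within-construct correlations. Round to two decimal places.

0.16

Between-construct mean = 0.50/6 = 0.0833.
Mean within-Emp = 0.48/1 = 0.4800; mean within-Ext = 1.78/3 = 0.5933.
Geometric mean = √(0.4800 × 0.5933) = 0.5337.
HTMT = 0.0833 / 0.5337 = 0.16.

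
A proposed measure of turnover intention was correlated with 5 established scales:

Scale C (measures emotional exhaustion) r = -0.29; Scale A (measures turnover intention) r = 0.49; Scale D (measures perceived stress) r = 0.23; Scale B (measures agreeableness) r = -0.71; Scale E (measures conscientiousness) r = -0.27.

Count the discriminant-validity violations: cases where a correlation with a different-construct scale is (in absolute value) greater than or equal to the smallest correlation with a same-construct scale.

1

Convergent (same construct = turnover intention): Scale A.
Smallest convergent = 0.49. Discriminant |r|: 0.29, 0.23, 0.71, 0.27; count ≥ 0.49 → 1.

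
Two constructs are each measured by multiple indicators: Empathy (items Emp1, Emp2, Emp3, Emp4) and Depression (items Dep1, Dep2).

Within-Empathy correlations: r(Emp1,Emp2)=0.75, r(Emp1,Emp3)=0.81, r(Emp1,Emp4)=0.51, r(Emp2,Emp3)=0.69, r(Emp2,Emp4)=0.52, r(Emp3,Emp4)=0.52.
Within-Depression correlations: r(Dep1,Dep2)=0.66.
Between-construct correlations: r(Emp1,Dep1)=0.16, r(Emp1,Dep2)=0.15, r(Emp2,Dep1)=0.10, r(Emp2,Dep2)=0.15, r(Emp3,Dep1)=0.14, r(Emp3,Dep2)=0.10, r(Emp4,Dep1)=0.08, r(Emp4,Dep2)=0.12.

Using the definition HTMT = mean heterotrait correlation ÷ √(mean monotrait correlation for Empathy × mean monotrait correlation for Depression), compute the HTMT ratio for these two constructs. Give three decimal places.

Mean heterotrait r = 1.00/8 = 0.1250.
Mean within-Emp = 3.80/6 = 0.6333; mean within-Dep = 0.66/1 = 0.6600.
Geometric mean = √(0.6333 × 0.6600) = 0.6465.
HTMT = 0.1250 / 0.6465 = 0.193.

0.193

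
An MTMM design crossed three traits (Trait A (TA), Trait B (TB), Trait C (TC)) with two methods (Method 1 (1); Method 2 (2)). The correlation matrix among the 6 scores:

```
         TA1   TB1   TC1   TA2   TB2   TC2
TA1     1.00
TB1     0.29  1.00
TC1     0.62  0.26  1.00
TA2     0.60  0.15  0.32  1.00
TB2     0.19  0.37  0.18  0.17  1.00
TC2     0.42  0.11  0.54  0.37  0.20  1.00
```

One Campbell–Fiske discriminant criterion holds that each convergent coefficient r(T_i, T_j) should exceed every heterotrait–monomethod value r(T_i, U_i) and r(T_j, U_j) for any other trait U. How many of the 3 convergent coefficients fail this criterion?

2

Each convergent coefficient versus the relevant comparison correlations:
TA (methods 1·2): 0.60 vs {0.29, 0.17, 0.62, 0.37} → fail.
TB (methods 1·2): 0.37 vs {0.29, 0.17, 0.26, 0.20} → pass.
TC (methods 1·2): 0.54 vs {0.62, 0.37, 0.26, 0.20} → fail.
2 of 3 fail.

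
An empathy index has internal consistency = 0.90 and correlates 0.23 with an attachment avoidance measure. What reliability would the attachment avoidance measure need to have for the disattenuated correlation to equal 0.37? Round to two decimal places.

r_true = r_obs / √(r_xx · r_yy) ⇒ 0.37 = 0.23 / √(0.90 · r_yy).
√(0.90 · r_yy) = 0.23 / 0.37 = 0.6216; 0.90 · r_yy = 0.3864; r_yy = 0.3864 / 0.90 ≈ 0.43.

0.43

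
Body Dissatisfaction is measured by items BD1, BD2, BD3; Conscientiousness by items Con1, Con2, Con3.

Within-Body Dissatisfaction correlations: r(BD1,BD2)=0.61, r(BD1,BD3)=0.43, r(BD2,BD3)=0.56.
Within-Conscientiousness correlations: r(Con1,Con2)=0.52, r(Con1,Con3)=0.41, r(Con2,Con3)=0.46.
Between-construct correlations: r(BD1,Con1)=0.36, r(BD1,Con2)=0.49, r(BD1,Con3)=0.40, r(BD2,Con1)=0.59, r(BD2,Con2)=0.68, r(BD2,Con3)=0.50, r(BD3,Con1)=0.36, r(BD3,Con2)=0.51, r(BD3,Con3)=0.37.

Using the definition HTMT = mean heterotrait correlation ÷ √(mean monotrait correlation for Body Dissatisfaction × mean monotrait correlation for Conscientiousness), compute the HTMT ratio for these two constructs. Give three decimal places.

Between-construct mean = 4.26/9 = 0.4733.
Mean within-BD = 1.60/3 = 0.5333; mean within-Con = 1.39/3 = 0.4633.
Geometric mean = √(0.5333 × 0.4633) = 0.4971.
HTMT = 0.4733 / 0.4971 = 0.952.

0.952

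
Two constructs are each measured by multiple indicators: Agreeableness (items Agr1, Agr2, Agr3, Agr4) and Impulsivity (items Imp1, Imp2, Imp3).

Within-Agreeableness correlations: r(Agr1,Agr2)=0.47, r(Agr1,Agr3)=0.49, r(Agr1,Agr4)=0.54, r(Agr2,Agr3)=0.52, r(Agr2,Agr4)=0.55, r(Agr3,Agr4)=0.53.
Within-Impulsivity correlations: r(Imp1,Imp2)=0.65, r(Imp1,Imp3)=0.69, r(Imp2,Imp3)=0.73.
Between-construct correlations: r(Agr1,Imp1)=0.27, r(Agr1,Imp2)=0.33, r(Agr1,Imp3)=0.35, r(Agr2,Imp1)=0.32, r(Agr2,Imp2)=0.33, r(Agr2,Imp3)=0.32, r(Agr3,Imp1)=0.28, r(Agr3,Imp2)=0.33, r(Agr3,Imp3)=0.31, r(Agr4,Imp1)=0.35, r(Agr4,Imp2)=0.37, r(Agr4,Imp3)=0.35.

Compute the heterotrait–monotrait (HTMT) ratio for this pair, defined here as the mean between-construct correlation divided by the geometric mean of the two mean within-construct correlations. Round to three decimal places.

Mean heterotrait r = 3.91/12 = 0.3258.
Mean within-Agr = 3.10/6 = 0.5167; mean within-Imp = 2.07/3 = 0.6900.
Geometric mean = √(0.5167 × 0.6900) = 0.5971.
HTMT = 0.3258 / 0.5971 = 0.546.

0.546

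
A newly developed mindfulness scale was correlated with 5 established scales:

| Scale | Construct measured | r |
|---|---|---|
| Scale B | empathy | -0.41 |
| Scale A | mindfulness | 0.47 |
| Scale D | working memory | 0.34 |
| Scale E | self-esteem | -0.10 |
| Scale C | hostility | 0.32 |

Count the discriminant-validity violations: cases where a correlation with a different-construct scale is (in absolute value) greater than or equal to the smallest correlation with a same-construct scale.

Convergent (same construct = mindfulness): Scale A.
Smallest convergent = 0.47. Discriminant |r|: 0.41, 0.34, 0.10, 0.32; count ≥ 0.47 → 0.

0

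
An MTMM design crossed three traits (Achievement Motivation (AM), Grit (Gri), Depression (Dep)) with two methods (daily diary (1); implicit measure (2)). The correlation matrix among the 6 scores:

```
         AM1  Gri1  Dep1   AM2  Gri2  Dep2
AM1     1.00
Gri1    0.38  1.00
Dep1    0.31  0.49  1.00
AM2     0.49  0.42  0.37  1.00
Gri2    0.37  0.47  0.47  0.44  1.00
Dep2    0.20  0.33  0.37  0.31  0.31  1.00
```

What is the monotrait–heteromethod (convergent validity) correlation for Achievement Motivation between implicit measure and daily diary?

Same trait (AM), different methods: r(AM2, AM1) = 0.49.

0.49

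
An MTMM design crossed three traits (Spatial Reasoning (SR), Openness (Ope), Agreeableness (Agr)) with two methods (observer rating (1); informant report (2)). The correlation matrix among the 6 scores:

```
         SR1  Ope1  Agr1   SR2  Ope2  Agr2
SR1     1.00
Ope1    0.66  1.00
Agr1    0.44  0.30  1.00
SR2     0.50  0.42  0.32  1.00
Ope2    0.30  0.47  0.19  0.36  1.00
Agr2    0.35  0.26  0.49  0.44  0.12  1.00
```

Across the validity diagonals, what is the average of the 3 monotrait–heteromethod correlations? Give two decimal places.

0.49

Convergent values: 0.50, 0.47, 0.49; mean = 1.46/3 = 0.49.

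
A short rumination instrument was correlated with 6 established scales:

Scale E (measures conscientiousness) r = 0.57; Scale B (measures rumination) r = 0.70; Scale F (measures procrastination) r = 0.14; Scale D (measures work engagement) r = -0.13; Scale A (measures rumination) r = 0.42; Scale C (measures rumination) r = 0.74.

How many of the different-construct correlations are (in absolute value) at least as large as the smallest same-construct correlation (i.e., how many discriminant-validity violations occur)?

Convergent (same construct = rumination): Scale B, Scale A, Scale C.
Smallest convergent = 0.42. Discriminant |r|: 0.57, 0.14, 0.13; count ≥ 0.42 → 1.

1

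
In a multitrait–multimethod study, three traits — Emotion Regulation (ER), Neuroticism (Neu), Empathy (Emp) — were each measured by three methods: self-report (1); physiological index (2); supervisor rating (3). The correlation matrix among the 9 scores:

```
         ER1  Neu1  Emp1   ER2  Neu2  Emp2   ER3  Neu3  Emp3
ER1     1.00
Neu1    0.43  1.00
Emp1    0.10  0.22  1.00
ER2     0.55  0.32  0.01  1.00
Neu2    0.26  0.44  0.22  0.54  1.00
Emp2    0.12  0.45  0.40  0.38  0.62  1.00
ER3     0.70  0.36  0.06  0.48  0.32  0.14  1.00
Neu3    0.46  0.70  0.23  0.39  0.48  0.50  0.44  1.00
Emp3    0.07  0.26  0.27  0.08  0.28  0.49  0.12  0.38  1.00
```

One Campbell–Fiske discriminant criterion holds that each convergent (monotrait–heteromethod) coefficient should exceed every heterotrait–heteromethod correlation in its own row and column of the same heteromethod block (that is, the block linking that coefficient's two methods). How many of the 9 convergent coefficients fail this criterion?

4

Checking each validity diagonal entry against its comparison values:
ER (methods 1·2): 0.55 vs {0.26, 0.32, 0.12, 0.01} → pass.
ER (methods 1·3): 0.70 vs {0.46, 0.36, 0.07, 0.06} → pass.
ER (methods 2·3): 0.48 vs {0.39, 0.32, 0.08, 0.14} → pass.
Neu (methods 1·2): 0.44 vs {0.32, 0.26, 0.45, 0.22} → fail.
Neu (methods 1·3): 0.70 vs {0.36, 0.46, 0.26, 0.23} → pass.
Neu (methods 2·3): 0.48 vs {0.32, 0.39, 0.28, 0.50} → fail.
Emp (methods 1·2): 0.40 vs {0.01, 0.12, 0.22, 0.45} → fail.
Emp (methods 1·3): 0.27 vs {0.06, 0.07, 0.23, 0.26} → pass.
Emp (methods 2·3): 0.49 vs {0.14, 0.08, 0.50, 0.28} → fail.
4 of 9 fail.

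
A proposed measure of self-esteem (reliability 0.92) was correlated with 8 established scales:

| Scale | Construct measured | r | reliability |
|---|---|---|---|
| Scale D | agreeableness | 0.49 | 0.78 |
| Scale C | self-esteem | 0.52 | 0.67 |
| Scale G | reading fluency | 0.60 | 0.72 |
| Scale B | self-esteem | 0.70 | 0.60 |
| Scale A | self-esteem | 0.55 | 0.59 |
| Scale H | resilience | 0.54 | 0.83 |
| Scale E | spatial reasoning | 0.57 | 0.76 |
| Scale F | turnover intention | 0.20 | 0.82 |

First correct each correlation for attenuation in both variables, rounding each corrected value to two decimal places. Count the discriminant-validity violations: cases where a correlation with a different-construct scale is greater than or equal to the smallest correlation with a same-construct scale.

Disattenuated r (r / √(r_scale · r_new)):
  Scale D (disc): 0.49 / √(0.78·0.92) = 0.58
  Scale C (conv): 0.52 / √(0.67·0.92) = 0.66
  Scale G (disc): 0.60 / √(0.72·0.92) = 0.74
  Scale B (conv): 0.70 / √(0.60·0.92) = 0.94
  Scale A (conv): 0.55 / √(0.59·0.92) = 0.75
  Scale H (disc): 0.54 / √(0.83·0.92) = 0.62
  Scale E (disc): 0.57 / √(0.76·0.92) = 0.68
  Scale F (disc): 0.20 / √(0.82·0.92) = 0.23
Smallest convergent = 0.66. Discriminant values: 0.58, 0.74, 0.62, 0.68, 0.23; count ≥ 0.66 → 2.

2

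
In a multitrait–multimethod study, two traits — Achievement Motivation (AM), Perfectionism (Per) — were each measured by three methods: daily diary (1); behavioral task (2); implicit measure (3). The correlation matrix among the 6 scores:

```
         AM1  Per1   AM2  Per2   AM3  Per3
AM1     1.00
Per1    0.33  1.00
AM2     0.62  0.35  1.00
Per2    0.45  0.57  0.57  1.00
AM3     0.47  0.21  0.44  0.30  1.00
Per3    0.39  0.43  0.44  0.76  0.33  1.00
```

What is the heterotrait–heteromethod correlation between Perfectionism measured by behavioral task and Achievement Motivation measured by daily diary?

Different traits and methods: r(Per2, AM1) = 0.45.

0.45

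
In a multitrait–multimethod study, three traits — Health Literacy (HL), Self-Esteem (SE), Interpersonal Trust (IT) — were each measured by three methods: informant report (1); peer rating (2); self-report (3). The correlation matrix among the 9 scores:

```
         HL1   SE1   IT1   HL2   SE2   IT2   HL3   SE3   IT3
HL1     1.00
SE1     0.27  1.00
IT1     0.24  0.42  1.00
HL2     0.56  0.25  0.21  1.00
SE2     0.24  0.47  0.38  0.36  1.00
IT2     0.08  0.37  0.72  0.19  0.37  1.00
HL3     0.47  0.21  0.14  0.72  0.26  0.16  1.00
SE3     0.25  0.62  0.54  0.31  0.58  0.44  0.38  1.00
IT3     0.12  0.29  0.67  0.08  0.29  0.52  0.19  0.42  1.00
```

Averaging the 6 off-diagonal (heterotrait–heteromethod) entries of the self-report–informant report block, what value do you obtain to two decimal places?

HTHM values (method 3 × method 1): 0.21, 0.14, 0.25, 0.54, 0.12, 0.29; mean = 1.55/6 = 0.26.

0.26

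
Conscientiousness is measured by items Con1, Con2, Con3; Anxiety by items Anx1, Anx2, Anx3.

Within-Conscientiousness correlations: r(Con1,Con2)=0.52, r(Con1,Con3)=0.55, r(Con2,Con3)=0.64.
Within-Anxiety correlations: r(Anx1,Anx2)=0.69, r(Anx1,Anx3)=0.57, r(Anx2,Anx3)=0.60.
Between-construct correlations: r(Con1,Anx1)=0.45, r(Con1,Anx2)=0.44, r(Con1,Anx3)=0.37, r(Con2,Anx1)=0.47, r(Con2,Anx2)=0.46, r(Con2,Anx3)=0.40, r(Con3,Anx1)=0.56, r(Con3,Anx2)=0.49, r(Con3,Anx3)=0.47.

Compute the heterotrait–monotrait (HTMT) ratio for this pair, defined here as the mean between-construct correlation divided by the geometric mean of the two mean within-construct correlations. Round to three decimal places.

Mean between = 4.11/9 = 0.4567.
Mean within-Con = 1.71/3 = 0.5700; mean within-Anx = 1.86/3 = 0.6200.
Geometric mean = √(0.5700 × 0.6200) = 0.5945.
HTMT = 0.4567 / 0.5945 = 0.768.

0.768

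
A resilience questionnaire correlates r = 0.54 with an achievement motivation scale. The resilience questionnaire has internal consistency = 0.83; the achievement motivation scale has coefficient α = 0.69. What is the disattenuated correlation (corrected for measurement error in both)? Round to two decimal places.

r_true = r_obs / √(r_xx · r_yy) = 0.54 / √(0.83 × 0.69) = 0.54 / √0.5727 = 0.54 / 0.7568 ≈ 0.71.

0.71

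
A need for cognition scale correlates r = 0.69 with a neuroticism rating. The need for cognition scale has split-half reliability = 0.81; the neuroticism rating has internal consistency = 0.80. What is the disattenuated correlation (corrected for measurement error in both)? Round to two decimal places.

r_true = r_obs / √(r_xx · r_yy) = 0.69 / √(0.81 × 0.80) = 0.69 / √0.6480 = 0.69 / 0.8050 ≈ 0.86.

0.86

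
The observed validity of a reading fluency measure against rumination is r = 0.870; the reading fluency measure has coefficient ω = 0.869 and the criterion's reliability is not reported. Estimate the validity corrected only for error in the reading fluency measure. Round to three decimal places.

Single correction: r_c = r_obs / √r_xx = 0.870 / √0.869 = 0.870 / 0.9322 ≈ 0.933.

0.933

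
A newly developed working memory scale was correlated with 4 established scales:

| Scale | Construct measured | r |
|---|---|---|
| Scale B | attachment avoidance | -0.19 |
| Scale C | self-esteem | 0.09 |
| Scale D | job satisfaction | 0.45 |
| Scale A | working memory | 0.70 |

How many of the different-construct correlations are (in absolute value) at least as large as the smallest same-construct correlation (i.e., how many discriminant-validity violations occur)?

Convergent (same construct = working memory): Scale A.
Smallest convergent = 0.70. Discriminant |r|: 0.19, 0.09, 0.45; count ≥ 0.70 → 0.

0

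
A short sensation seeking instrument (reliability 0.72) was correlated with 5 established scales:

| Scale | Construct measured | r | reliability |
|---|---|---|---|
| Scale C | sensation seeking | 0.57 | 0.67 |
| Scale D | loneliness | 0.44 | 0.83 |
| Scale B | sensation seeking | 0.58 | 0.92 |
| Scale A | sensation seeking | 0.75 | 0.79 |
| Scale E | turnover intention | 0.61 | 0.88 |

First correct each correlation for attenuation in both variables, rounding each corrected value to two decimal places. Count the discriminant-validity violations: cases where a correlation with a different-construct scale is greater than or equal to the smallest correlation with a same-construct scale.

Disattenuated r (r / √(r_scale · r_new)):
  Scale C (conv): 0.57 / √(0.67·0.72) = 0.82
  Scale D (disc): 0.44 / √(0.83·0.72) = 0.57
  Scale B (conv): 0.58 / √(0.92·0.72) = 0.71
  Scale A (conv): 0.75 / √(0.79·0.72) = 0.99
  Scale E (disc): 0.61 / √(0.88·0.72) = 0.77
Smallest convergent = 0.71. Discriminant values: 0.57, 0.77; count ≥ 0.71 → 1.

1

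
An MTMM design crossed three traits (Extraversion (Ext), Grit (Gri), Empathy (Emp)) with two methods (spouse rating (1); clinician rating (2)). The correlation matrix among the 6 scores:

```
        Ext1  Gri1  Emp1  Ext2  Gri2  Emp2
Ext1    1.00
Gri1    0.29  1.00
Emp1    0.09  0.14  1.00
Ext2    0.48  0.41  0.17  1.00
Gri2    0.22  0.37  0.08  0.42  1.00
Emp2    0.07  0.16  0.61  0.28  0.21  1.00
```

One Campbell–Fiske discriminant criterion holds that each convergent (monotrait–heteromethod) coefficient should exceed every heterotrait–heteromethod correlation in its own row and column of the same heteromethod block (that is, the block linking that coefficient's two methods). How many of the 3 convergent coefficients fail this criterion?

Each convergent coefficient versus the relevant comparison correlations:
Ext (methods 1·2): 0.48 vs {0.22, 0.41, 0.07, 0.17} → pass.
Gri (methods 1·2): 0.37 vs {0.41, 0.22, 0.16, 0.08} → fail.
Emp (methods 1·2): 0.61 vs {0.17, 0.07, 0.08, 0.16} → pass.
1 of 3 fail.

1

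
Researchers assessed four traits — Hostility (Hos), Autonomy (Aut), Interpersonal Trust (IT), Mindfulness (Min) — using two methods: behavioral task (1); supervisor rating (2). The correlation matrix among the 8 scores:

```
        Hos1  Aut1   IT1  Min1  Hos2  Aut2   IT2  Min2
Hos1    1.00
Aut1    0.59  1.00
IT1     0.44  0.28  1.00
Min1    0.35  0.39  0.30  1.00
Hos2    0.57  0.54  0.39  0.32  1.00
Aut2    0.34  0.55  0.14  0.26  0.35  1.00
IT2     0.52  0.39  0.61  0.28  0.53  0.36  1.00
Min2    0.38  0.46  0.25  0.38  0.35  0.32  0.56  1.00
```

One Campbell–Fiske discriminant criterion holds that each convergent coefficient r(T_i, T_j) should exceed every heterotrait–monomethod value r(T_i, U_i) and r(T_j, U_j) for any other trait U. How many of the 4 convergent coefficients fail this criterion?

Convergent coefficients and their comparison sets:
Hos (methods 1·2): 0.57 vs {0.59, 0.35, 0.44, 0.53, 0.35, 0.35} → fail.
Aut (methods 1·2): 0.55 vs {0.59, 0.35, 0.28, 0.36, 0.39, 0.32} → fail.
IT (methods 1·2): 0.61 vs {0.44, 0.53, 0.28, 0.36, 0.30, 0.56} → pass.
Min (methods 1·2): 0.38 vs {0.35, 0.35, 0.39, 0.32, 0.30, 0.56} → fail.
3 of 4 fail.

3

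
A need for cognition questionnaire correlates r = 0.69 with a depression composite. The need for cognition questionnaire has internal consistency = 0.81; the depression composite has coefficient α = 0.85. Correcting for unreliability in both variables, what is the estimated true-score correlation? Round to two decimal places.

0.83

r_true = r_obs / √(r_xx · r_yy) = 0.69 / √(0.81 × 0.85) = 0.69 / √0.6885 = 0.69 / 0.8298 ≈ 0.83.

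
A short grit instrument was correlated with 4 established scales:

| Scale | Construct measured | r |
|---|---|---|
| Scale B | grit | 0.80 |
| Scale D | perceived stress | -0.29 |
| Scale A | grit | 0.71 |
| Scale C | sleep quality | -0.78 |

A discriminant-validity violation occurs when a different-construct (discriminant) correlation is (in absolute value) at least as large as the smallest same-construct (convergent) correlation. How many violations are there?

Convergent (same construct = grit): Scale B, Scale A.
Smallest convergent = 0.71. Discriminant |r|: 0.29, 0.78; count ≥ 0.71 → 1.

1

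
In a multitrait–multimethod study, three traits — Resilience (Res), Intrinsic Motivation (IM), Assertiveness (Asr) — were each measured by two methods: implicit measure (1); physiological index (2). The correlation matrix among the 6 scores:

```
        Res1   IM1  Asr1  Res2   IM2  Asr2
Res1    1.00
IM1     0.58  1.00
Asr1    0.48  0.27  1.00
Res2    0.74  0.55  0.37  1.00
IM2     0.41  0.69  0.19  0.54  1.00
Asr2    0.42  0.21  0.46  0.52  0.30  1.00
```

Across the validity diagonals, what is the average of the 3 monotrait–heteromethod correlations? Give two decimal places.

0.63

Convergent values: 0.74, 0.69, 0.46; mean = 1.89/3 = 0.63.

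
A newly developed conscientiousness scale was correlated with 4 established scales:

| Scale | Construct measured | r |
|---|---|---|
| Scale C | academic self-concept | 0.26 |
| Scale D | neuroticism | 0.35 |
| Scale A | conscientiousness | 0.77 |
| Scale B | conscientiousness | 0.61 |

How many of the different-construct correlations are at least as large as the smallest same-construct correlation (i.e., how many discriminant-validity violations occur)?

0

Convergent (same construct = conscientiousness): Scale A, Scale B.
Smallest convergent = 0.61. Discriminant values: 0.26, 0.35; count ≥ 0.61 → 0.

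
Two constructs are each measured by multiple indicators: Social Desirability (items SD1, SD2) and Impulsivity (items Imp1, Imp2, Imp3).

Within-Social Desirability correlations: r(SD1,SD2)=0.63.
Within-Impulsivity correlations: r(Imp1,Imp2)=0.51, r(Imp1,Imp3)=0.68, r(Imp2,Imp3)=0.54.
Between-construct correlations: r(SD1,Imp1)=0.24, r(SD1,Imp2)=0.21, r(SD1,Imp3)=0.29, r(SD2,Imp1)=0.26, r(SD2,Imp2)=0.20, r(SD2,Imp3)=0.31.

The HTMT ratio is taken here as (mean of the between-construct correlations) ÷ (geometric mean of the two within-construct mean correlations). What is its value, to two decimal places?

0.42

Mean heterotrait r = 1.51/6 = 0.2517.
Mean within-SD = 0.63/1 = 0.6300; mean within-Imp = 1.73/3 = 0.5767.
Geometric mean = √(0.6300 × 0.5767) = 0.6028.
HTMT = 0.2517 / 0.6028 = 0.42.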